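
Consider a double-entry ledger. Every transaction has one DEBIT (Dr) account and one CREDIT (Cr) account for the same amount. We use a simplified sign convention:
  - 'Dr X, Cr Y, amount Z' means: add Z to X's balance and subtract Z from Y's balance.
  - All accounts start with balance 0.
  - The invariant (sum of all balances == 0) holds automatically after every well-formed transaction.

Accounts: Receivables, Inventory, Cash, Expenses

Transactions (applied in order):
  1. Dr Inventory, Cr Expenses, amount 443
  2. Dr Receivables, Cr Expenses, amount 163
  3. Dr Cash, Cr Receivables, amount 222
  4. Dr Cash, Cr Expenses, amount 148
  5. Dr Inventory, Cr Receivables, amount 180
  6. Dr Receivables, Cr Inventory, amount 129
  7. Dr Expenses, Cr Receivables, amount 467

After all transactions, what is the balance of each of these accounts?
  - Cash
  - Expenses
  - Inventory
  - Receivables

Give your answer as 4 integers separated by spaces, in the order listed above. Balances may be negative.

Answer: 370 -287 494 -577

Derivation:
After txn 1 (Dr Inventory, Cr Expenses, amount 443): Expenses=-443 Inventory=443
After txn 2 (Dr Receivables, Cr Expenses, amount 163): Expenses=-606 Inventory=443 Receivables=163
After txn 3 (Dr Cash, Cr Receivables, amount 222): Cash=222 Expenses=-606 Inventory=443 Receivables=-59
After txn 4 (Dr Cash, Cr Expenses, amount 148): Cash=370 Expenses=-754 Inventory=443 Receivables=-59
After txn 5 (Dr Inventory, Cr Receivables, amount 180): Cash=370 Expenses=-754 Inventory=623 Receivables=-239
After txn 6 (Dr Receivables, Cr Inventory, amount 129): Cash=370 Expenses=-754 Inventory=494 Receivables=-110
After txn 7 (Dr Expenses, Cr Receivables, amount 467): Cash=370 Expenses=-287 Inventory=494 Receivables=-577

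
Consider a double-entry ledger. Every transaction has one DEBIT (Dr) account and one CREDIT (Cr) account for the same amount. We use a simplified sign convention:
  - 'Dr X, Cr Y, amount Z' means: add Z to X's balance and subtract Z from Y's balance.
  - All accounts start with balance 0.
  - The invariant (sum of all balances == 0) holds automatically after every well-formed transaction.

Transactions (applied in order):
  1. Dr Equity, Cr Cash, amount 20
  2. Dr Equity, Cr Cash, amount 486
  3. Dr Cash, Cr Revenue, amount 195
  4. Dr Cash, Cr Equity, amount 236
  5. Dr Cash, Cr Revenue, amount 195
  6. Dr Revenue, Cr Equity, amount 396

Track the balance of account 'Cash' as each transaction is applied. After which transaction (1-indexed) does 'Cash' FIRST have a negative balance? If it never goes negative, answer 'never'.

After txn 1: Cash=-20

Answer: 1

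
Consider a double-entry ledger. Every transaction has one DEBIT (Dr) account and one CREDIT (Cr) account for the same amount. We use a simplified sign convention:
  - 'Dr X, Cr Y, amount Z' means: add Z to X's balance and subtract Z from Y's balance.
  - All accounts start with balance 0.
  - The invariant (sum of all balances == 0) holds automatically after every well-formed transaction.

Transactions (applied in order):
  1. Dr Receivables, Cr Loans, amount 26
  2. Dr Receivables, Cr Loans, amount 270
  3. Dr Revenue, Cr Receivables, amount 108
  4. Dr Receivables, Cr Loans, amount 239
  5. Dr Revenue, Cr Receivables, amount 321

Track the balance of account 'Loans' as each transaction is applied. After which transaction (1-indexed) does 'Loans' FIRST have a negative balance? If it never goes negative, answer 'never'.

Answer: 1

Derivation:
After txn 1: Loans=-26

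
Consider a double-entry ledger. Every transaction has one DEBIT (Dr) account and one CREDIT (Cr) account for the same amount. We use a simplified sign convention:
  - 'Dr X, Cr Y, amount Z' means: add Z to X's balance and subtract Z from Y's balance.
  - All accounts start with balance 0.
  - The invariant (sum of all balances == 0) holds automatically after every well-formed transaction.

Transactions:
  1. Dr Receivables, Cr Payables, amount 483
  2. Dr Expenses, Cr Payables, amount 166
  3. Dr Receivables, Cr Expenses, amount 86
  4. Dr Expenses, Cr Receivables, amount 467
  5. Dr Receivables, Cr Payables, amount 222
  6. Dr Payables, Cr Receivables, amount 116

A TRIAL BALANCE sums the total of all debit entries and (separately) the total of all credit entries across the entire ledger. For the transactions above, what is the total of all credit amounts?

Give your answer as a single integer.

Txn 1: credit+=483
Txn 2: credit+=166
Txn 3: credit+=86
Txn 4: credit+=467
Txn 5: credit+=222
Txn 6: credit+=116
Total credits = 1540

Answer: 1540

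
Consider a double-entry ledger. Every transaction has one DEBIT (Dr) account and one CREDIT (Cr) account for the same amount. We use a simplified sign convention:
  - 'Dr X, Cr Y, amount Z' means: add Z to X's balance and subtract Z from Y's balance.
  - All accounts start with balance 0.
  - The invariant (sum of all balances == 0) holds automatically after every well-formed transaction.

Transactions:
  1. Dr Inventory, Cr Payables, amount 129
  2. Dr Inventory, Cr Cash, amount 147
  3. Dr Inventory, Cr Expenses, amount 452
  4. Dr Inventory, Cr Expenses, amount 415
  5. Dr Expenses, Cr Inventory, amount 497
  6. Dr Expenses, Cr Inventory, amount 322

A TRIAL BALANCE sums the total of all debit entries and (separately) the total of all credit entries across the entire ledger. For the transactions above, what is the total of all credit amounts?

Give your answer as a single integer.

Answer: 1962

Derivation:
Txn 1: credit+=129
Txn 2: credit+=147
Txn 3: credit+=452
Txn 4: credit+=415
Txn 5: credit+=497
Txn 6: credit+=322
Total credits = 1962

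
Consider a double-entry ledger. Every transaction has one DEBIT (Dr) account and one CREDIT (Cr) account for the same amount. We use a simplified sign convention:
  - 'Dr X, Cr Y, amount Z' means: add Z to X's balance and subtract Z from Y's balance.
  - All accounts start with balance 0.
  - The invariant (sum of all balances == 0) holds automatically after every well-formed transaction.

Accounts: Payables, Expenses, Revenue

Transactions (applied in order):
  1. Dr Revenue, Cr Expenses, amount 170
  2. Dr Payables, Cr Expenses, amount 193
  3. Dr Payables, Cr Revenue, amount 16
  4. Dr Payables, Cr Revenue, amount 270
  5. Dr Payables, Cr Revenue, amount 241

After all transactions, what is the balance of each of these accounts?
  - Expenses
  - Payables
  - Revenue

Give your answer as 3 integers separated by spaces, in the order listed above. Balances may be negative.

After txn 1 (Dr Revenue, Cr Expenses, amount 170): Expenses=-170 Revenue=170
After txn 2 (Dr Payables, Cr Expenses, amount 193): Expenses=-363 Payables=193 Revenue=170
After txn 3 (Dr Payables, Cr Revenue, amount 16): Expenses=-363 Payables=209 Revenue=154
After txn 4 (Dr Payables, Cr Revenue, amount 270): Expenses=-363 Payables=479 Revenue=-116
After txn 5 (Dr Payables, Cr Revenue, amount 241): Expenses=-363 Payables=720 Revenue=-357

Answer: -363 720 -357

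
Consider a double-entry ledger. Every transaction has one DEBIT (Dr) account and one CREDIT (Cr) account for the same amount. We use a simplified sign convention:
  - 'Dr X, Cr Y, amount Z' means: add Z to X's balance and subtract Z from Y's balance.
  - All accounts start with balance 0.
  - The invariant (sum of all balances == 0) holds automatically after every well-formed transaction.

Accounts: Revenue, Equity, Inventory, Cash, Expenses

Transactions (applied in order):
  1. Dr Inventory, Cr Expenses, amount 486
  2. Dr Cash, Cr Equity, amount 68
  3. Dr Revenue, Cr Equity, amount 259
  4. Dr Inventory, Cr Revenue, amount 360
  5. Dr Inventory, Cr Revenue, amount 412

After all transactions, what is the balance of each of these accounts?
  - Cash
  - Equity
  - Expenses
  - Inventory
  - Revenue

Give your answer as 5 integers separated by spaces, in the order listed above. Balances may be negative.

Answer: 68 -327 -486 1258 -513

Derivation:
After txn 1 (Dr Inventory, Cr Expenses, amount 486): Expenses=-486 Inventory=486
After txn 2 (Dr Cash, Cr Equity, amount 68): Cash=68 Equity=-68 Expenses=-486 Inventory=486
After txn 3 (Dr Revenue, Cr Equity, amount 259): Cash=68 Equity=-327 Expenses=-486 Inventory=486 Revenue=259
After txn 4 (Dr Inventory, Cr Revenue, amount 360): Cash=68 Equity=-327 Expenses=-486 Inventory=846 Revenue=-101
After txn 5 (Dr Inventory, Cr Revenue, amount 412): Cash=68 Equity=-327 Expenses=-486 Inventory=1258 Revenue=-513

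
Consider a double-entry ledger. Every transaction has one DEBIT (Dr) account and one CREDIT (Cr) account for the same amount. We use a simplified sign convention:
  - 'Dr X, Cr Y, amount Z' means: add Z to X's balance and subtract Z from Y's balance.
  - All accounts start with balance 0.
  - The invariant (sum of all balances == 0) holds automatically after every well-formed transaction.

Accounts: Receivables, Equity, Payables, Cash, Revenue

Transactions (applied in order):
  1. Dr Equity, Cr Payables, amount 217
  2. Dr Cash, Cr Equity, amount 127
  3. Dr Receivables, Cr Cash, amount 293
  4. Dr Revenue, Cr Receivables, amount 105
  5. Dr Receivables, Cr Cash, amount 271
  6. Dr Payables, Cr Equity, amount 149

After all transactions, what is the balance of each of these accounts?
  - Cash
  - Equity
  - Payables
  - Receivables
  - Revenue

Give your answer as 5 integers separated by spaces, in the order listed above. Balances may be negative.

After txn 1 (Dr Equity, Cr Payables, amount 217): Equity=217 Payables=-217
After txn 2 (Dr Cash, Cr Equity, amount 127): Cash=127 Equity=90 Payables=-217
After txn 3 (Dr Receivables, Cr Cash, amount 293): Cash=-166 Equity=90 Payables=-217 Receivables=293
After txn 4 (Dr Revenue, Cr Receivables, amount 105): Cash=-166 Equity=90 Payables=-217 Receivables=188 Revenue=105
After txn 5 (Dr Receivables, Cr Cash, amount 271): Cash=-437 Equity=90 Payables=-217 Receivables=459 Revenue=105
After txn 6 (Dr Payables, Cr Equity, amount 149): Cash=-437 Equity=-59 Payables=-68 Receivables=459 Revenue=105

Answer: -437 -59 -68 459 105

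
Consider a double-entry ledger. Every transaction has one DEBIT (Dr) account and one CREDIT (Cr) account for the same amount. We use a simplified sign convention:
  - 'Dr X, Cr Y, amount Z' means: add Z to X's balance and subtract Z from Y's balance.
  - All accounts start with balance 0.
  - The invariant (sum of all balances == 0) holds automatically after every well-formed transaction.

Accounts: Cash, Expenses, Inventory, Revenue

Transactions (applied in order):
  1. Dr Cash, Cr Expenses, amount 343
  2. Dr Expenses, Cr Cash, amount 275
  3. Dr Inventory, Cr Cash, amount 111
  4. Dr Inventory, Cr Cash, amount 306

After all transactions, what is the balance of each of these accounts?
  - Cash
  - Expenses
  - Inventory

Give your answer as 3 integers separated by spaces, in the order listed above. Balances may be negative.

Answer: -349 -68 417

Derivation:
After txn 1 (Dr Cash, Cr Expenses, amount 343): Cash=343 Expenses=-343
After txn 2 (Dr Expenses, Cr Cash, amount 275): Cash=68 Expenses=-68
After txn 3 (Dr Inventory, Cr Cash, amount 111): Cash=-43 Expenses=-68 Inventory=111
After txn 4 (Dr Inventory, Cr Cash, amount 306): Cash=-349 Expenses=-68 Inventory=417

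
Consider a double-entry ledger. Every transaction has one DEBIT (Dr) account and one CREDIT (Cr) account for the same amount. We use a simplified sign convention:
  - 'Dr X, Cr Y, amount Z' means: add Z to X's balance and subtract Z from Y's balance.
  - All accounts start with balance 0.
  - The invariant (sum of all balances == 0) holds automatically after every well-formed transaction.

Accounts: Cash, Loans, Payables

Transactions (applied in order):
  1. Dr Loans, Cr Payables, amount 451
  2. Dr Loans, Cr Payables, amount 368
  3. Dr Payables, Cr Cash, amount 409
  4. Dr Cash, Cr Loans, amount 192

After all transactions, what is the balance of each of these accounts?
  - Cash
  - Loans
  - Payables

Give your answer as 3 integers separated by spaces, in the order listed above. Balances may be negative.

After txn 1 (Dr Loans, Cr Payables, amount 451): Loans=451 Payables=-451
After txn 2 (Dr Loans, Cr Payables, amount 368): Loans=819 Payables=-819
After txn 3 (Dr Payables, Cr Cash, amount 409): Cash=-409 Loans=819 Payables=-410
After txn 4 (Dr Cash, Cr Loans, amount 192): Cash=-217 Loans=627 Payables=-410

Answer: -217 627 -410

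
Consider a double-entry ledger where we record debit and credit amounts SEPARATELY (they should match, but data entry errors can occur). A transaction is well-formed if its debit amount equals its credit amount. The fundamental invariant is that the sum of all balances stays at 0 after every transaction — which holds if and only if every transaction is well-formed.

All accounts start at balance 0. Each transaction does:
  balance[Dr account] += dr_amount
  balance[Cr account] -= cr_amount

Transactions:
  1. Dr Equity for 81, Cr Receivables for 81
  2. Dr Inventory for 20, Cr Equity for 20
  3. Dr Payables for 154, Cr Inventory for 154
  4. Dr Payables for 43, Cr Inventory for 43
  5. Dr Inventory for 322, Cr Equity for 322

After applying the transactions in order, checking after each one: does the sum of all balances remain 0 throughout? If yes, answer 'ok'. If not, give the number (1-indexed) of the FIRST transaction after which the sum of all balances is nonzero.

After txn 1: dr=81 cr=81 sum_balances=0
After txn 2: dr=20 cr=20 sum_balances=0
After txn 3: dr=154 cr=154 sum_balances=0
After txn 4: dr=43 cr=43 sum_balances=0
After txn 5: dr=322 cr=322 sum_balances=0

Answer: ok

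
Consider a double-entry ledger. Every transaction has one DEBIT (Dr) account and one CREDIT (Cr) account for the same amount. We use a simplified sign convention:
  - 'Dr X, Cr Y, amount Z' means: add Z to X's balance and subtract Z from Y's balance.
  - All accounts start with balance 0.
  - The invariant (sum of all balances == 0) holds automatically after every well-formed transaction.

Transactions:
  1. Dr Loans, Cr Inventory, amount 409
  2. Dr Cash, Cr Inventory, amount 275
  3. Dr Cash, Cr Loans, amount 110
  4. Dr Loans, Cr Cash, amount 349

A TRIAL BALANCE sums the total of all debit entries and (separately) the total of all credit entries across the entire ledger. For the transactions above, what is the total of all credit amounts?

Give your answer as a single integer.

Answer: 1143

Derivation:
Txn 1: credit+=409
Txn 2: credit+=275
Txn 3: credit+=110
Txn 4: credit+=349
Total credits = 1143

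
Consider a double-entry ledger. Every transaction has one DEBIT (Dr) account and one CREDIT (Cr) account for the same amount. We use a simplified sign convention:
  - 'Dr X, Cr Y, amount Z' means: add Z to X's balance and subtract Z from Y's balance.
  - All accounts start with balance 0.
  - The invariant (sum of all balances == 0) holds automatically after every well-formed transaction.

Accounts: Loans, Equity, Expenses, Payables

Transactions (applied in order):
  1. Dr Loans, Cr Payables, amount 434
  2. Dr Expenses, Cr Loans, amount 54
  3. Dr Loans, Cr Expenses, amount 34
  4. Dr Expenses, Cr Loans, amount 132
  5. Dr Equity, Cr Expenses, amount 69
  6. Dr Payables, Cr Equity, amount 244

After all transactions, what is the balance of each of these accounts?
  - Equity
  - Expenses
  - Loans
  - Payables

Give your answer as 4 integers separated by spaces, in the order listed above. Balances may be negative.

After txn 1 (Dr Loans, Cr Payables, amount 434): Loans=434 Payables=-434
After txn 2 (Dr Expenses, Cr Loans, amount 54): Expenses=54 Loans=380 Payables=-434
After txn 3 (Dr Loans, Cr Expenses, amount 34): Expenses=20 Loans=414 Payables=-434
After txn 4 (Dr Expenses, Cr Loans, amount 132): Expenses=152 Loans=282 Payables=-434
After txn 5 (Dr Equity, Cr Expenses, amount 69): Equity=69 Expenses=83 Loans=282 Payables=-434
After txn 6 (Dr Payables, Cr Equity, amount 244): Equity=-175 Expenses=83 Loans=282 Payables=-190

Answer: -175 83 282 -190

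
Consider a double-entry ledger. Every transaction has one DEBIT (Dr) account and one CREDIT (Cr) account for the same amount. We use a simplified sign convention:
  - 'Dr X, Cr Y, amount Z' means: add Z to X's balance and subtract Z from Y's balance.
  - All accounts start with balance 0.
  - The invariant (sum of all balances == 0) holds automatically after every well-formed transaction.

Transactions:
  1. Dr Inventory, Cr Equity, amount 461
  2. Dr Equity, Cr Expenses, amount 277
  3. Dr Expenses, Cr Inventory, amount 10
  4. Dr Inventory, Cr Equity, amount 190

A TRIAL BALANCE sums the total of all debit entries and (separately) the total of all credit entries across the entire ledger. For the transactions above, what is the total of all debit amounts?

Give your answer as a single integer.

Txn 1: debit+=461
Txn 2: debit+=277
Txn 3: debit+=10
Txn 4: debit+=190
Total debits = 938

Answer: 938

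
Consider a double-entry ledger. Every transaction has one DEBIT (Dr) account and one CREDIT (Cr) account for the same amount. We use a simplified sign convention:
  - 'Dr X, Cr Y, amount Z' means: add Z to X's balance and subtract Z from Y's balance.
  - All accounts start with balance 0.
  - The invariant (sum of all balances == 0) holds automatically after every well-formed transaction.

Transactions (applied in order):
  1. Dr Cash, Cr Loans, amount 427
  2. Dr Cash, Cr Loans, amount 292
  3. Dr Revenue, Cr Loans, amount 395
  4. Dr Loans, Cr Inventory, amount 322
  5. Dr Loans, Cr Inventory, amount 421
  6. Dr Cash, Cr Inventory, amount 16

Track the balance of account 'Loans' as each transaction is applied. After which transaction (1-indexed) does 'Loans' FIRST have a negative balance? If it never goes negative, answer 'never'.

Answer: 1

Derivation:
After txn 1: Loans=-427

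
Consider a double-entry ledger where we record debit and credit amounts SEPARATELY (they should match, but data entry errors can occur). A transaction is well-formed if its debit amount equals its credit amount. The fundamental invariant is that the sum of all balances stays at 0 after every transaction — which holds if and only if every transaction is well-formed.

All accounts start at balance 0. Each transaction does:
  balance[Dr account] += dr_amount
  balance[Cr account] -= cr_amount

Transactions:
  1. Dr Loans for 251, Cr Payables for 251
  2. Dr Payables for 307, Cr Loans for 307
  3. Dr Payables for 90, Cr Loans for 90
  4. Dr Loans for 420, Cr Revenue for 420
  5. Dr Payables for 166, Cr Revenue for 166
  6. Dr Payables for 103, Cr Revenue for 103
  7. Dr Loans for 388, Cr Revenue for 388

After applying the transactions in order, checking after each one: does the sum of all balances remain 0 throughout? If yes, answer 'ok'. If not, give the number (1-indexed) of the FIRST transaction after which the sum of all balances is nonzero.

After txn 1: dr=251 cr=251 sum_balances=0
After txn 2: dr=307 cr=307 sum_balances=0
After txn 3: dr=90 cr=90 sum_balances=0
After txn 4: dr=420 cr=420 sum_balances=0
After txn 5: dr=166 cr=166 sum_balances=0
After txn 6: dr=103 cr=103 sum_balances=0
After txn 7: dr=388 cr=388 sum_balances=0

Answer: ok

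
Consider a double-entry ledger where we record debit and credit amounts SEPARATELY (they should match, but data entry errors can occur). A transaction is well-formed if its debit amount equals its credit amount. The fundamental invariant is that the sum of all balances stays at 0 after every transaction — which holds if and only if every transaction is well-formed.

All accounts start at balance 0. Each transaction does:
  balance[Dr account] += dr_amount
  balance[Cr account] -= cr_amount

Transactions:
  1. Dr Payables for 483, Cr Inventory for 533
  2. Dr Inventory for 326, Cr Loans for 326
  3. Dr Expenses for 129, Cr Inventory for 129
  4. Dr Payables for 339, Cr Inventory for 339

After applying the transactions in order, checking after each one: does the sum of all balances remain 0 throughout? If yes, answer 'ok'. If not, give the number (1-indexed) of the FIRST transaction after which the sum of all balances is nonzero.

Answer: 1

Derivation:
After txn 1: dr=483 cr=533 sum_balances=-50
After txn 2: dr=326 cr=326 sum_balances=-50
After txn 3: dr=129 cr=129 sum_balances=-50
After txn 4: dr=339 cr=339 sum_balances=-50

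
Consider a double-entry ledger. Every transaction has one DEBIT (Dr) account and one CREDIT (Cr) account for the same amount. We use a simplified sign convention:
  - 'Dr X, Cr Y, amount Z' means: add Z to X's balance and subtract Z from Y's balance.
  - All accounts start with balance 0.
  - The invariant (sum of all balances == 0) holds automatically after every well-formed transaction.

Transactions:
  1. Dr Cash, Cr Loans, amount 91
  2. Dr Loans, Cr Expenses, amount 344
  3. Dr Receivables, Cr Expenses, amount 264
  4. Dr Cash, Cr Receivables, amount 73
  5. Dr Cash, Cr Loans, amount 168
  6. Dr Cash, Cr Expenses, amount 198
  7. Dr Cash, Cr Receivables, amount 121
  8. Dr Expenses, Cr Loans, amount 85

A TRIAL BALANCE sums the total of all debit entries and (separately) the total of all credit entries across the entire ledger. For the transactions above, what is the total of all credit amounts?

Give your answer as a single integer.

Answer: 1344

Derivation:
Txn 1: credit+=91
Txn 2: credit+=344
Txn 3: credit+=264
Txn 4: credit+=73
Txn 5: credit+=168
Txn 6: credit+=198
Txn 7: credit+=121
Txn 8: credit+=85
Total credits = 1344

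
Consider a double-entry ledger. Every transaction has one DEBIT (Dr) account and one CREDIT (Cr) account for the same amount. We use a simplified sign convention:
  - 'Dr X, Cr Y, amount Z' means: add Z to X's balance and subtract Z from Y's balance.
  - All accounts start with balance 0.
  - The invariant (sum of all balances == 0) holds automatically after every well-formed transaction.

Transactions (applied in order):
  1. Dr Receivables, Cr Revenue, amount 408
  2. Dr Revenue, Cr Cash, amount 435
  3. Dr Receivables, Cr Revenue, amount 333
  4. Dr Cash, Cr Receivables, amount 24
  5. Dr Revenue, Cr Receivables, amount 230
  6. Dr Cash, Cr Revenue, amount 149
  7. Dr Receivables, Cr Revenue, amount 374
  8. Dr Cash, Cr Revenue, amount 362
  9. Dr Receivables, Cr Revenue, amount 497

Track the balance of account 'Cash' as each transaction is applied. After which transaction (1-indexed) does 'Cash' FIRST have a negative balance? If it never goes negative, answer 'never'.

After txn 1: Cash=0
After txn 2: Cash=-435

Answer: 2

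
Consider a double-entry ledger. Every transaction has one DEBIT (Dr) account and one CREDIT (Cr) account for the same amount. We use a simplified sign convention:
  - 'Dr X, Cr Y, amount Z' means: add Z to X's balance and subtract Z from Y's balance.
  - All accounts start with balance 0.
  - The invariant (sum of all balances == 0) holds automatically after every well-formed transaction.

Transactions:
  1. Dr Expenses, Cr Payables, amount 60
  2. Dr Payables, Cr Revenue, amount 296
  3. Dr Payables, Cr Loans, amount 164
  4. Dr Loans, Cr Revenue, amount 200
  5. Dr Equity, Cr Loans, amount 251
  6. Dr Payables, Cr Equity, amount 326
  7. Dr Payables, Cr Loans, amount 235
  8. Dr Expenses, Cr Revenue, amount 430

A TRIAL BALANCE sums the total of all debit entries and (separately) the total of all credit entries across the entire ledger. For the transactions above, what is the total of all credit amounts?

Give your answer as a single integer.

Txn 1: credit+=60
Txn 2: credit+=296
Txn 3: credit+=164
Txn 4: credit+=200
Txn 5: credit+=251
Txn 6: credit+=326
Txn 7: credit+=235
Txn 8: credit+=430
Total credits = 1962

Answer: 1962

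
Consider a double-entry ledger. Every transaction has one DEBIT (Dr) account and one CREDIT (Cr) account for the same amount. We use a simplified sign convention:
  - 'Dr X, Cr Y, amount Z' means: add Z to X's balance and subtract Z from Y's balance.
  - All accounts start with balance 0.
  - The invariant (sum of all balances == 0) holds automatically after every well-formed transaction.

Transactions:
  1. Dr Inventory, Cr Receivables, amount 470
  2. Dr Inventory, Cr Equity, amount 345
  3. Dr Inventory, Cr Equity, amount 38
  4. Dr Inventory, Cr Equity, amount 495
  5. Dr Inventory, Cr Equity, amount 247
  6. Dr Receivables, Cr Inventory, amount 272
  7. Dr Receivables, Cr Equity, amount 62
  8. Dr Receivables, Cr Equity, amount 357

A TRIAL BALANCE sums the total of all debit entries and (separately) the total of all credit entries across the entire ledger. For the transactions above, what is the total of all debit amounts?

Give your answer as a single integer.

Answer: 2286

Derivation:
Txn 1: debit+=470
Txn 2: debit+=345
Txn 3: debit+=38
Txn 4: debit+=495
Txn 5: debit+=247
Txn 6: debit+=272
Txn 7: debit+=62
Txn 8: debit+=357
Total debits = 2286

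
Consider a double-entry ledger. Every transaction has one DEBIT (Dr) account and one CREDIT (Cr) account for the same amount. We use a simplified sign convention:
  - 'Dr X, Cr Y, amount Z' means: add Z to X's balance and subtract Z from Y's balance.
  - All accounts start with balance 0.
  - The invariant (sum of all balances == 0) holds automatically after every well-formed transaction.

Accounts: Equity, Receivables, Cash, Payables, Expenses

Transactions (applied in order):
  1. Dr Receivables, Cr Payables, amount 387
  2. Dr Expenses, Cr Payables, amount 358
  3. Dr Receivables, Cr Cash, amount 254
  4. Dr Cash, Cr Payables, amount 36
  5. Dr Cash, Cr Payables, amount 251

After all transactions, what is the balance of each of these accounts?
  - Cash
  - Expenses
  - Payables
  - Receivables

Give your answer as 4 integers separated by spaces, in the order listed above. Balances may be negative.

After txn 1 (Dr Receivables, Cr Payables, amount 387): Payables=-387 Receivables=387
After txn 2 (Dr Expenses, Cr Payables, amount 358): Expenses=358 Payables=-745 Receivables=387
After txn 3 (Dr Receivables, Cr Cash, amount 254): Cash=-254 Expenses=358 Payables=-745 Receivables=641
After txn 4 (Dr Cash, Cr Payables, amount 36): Cash=-218 Expenses=358 Payables=-781 Receivables=641
After txn 5 (Dr Cash, Cr Payables, amount 251): Cash=33 Expenses=358 Payables=-1032 Receivables=641

Answer: 33 358 -1032 641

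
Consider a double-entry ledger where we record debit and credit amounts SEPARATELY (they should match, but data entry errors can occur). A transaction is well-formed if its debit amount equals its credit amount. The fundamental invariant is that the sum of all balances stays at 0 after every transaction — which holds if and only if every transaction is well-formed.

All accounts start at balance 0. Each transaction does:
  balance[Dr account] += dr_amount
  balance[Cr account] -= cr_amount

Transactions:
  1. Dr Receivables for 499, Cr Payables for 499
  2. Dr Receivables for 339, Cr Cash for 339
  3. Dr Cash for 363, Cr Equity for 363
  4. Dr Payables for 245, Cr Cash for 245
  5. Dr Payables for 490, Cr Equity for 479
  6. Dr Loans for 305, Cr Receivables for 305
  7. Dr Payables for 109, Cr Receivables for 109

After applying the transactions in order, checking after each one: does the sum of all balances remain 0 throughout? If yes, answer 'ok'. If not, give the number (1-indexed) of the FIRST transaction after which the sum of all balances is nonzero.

After txn 1: dr=499 cr=499 sum_balances=0
After txn 2: dr=339 cr=339 sum_balances=0
After txn 3: dr=363 cr=363 sum_balances=0
After txn 4: dr=245 cr=245 sum_balances=0
After txn 5: dr=490 cr=479 sum_balances=11
After txn 6: dr=305 cr=305 sum_balances=11
After txn 7: dr=109 cr=109 sum_balances=11

Answer: 5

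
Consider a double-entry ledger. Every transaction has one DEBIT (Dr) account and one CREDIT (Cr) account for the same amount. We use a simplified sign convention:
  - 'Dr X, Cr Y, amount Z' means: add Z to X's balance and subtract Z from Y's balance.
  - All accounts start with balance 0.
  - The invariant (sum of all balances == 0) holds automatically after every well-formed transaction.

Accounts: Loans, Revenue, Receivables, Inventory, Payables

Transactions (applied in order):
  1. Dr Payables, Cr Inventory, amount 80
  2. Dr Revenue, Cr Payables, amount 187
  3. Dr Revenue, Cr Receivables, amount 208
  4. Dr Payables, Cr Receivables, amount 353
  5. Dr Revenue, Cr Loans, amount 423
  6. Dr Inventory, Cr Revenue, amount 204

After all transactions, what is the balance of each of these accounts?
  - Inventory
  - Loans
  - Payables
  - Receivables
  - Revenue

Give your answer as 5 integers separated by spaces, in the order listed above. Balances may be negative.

After txn 1 (Dr Payables, Cr Inventory, amount 80): Inventory=-80 Payables=80
After txn 2 (Dr Revenue, Cr Payables, amount 187): Inventory=-80 Payables=-107 Revenue=187
After txn 3 (Dr Revenue, Cr Receivables, amount 208): Inventory=-80 Payables=-107 Receivables=-208 Revenue=395
After txn 4 (Dr Payables, Cr Receivables, amount 353): Inventory=-80 Payables=246 Receivables=-561 Revenue=395
After txn 5 (Dr Revenue, Cr Loans, amount 423): Inventory=-80 Loans=-423 Payables=246 Receivables=-561 Revenue=818
After txn 6 (Dr Inventory, Cr Revenue, amount 204): Inventory=124 Loans=-423 Payables=246 Receivables=-561 Revenue=614

Answer: 124 -423 246 -561 614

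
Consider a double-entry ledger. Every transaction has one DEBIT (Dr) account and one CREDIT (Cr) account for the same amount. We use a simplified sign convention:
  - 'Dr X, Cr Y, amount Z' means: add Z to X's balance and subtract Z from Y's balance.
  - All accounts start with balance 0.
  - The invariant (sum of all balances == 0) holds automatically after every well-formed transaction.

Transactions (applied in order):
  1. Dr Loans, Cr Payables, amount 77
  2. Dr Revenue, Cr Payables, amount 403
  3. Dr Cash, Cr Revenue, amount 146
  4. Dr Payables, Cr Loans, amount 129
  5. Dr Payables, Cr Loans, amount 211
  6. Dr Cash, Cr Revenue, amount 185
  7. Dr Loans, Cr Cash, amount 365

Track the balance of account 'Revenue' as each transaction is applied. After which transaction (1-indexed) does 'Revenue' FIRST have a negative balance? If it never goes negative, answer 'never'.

After txn 1: Revenue=0
After txn 2: Revenue=403
After txn 3: Revenue=257
After txn 4: Revenue=257
After txn 5: Revenue=257
After txn 6: Revenue=72
After txn 7: Revenue=72

Answer: never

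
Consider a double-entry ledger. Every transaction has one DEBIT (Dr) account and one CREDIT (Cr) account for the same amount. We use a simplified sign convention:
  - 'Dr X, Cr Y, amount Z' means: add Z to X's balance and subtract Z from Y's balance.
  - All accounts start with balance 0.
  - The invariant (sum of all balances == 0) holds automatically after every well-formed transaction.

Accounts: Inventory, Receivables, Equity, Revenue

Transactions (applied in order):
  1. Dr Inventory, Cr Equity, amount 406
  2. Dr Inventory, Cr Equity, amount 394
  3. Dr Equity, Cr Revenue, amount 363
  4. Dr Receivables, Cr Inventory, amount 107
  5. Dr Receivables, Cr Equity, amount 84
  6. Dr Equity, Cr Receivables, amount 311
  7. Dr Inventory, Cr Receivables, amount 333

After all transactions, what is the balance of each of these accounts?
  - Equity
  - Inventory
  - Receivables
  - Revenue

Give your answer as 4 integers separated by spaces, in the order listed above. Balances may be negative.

After txn 1 (Dr Inventory, Cr Equity, amount 406): Equity=-406 Inventory=406
After txn 2 (Dr Inventory, Cr Equity, amount 394): Equity=-800 Inventory=800
After txn 3 (Dr Equity, Cr Revenue, amount 363): Equity=-437 Inventory=800 Revenue=-363
After txn 4 (Dr Receivables, Cr Inventory, amount 107): Equity=-437 Inventory=693 Receivables=107 Revenue=-363
After txn 5 (Dr Receivables, Cr Equity, amount 84): Equity=-521 Inventory=693 Receivables=191 Revenue=-363
After txn 6 (Dr Equity, Cr Receivables, amount 311): Equity=-210 Inventory=693 Receivables=-120 Revenue=-363
After txn 7 (Dr Inventory, Cr Receivables, amount 333): Equity=-210 Inventory=1026 Receivables=-453 Revenue=-363

Answer: -210 1026 -453 -363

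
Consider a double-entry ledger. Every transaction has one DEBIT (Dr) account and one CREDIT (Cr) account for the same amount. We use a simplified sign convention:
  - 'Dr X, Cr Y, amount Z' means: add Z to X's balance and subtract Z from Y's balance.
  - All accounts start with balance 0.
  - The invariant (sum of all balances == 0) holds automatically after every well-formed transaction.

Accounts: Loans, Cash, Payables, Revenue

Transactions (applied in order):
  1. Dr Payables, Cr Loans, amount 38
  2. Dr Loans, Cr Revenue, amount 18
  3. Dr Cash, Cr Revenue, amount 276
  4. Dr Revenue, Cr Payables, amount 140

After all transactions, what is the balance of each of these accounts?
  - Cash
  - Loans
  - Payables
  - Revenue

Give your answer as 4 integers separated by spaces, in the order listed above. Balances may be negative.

Answer: 276 -20 -102 -154

Derivation:
After txn 1 (Dr Payables, Cr Loans, amount 38): Loans=-38 Payables=38
After txn 2 (Dr Loans, Cr Revenue, amount 18): Loans=-20 Payables=38 Revenue=-18
After txn 3 (Dr Cash, Cr Revenue, amount 276): Cash=276 Loans=-20 Payables=38 Revenue=-294
After txn 4 (Dr Revenue, Cr Payables, amount 140): Cash=276 Loans=-20 Payables=-102 Revenue=-154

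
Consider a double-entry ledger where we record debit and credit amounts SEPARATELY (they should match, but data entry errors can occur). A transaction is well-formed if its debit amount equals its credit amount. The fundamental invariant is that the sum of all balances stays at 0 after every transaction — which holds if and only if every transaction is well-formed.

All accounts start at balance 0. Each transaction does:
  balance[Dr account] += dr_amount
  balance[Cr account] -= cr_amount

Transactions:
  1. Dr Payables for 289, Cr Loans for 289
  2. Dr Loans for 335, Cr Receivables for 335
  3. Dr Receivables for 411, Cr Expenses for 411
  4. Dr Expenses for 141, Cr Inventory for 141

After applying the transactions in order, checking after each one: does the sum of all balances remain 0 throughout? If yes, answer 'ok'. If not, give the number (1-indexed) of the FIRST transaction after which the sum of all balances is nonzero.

Answer: ok

Derivation:
After txn 1: dr=289 cr=289 sum_balances=0
After txn 2: dr=335 cr=335 sum_balances=0
After txn 3: dr=411 cr=411 sum_balances=0
After txn 4: dr=141 cr=141 sum_balances=0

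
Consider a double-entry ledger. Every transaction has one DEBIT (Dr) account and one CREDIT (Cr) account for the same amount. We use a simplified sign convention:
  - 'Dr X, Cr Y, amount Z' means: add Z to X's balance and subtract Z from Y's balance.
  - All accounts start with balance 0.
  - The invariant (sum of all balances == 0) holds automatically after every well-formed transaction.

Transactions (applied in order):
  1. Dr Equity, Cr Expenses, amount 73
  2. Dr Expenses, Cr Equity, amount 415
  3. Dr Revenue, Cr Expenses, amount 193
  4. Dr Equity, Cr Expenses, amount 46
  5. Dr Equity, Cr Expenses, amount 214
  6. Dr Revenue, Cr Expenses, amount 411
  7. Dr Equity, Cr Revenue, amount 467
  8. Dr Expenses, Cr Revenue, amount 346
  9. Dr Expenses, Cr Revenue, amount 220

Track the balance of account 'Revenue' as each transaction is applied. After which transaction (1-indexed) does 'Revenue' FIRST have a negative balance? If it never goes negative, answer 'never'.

After txn 1: Revenue=0
After txn 2: Revenue=0
After txn 3: Revenue=193
After txn 4: Revenue=193
After txn 5: Revenue=193
After txn 6: Revenue=604
After txn 7: Revenue=137
After txn 8: Revenue=-209

Answer: 8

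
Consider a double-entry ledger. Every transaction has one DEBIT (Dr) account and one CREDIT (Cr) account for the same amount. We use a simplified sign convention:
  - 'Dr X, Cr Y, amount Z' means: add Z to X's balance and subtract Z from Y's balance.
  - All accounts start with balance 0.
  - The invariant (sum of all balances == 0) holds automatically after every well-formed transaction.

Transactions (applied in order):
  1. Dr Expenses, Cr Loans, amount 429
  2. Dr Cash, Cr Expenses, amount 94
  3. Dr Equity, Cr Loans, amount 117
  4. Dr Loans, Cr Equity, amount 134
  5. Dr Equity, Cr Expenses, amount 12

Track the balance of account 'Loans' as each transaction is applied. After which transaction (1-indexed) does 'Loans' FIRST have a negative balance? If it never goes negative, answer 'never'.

Answer: 1

Derivation:
After txn 1: Loans=-429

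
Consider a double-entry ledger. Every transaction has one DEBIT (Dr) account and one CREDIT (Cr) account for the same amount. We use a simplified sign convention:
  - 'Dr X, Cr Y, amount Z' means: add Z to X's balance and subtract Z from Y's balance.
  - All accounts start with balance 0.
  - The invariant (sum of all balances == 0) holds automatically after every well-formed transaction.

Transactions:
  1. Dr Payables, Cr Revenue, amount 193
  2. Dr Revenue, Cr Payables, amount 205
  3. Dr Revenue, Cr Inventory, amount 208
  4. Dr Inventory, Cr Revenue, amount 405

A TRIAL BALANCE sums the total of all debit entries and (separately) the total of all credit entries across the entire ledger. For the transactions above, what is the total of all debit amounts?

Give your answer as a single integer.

Answer: 1011

Derivation:
Txn 1: debit+=193
Txn 2: debit+=205
Txn 3: debit+=208
Txn 4: debit+=405
Total debits = 1011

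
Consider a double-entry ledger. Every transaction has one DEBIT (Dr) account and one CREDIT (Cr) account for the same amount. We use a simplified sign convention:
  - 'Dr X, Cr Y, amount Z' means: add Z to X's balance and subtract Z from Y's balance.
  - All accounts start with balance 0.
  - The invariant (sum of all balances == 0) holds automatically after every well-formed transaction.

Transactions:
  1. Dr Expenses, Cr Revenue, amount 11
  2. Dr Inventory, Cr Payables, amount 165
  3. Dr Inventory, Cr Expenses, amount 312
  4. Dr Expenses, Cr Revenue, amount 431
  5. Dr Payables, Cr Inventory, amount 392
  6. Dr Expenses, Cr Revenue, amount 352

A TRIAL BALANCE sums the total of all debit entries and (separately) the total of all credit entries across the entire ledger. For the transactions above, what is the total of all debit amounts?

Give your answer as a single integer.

Txn 1: debit+=11
Txn 2: debit+=165
Txn 3: debit+=312
Txn 4: debit+=431
Txn 5: debit+=392
Txn 6: debit+=352
Total debits = 1663

Answer: 1663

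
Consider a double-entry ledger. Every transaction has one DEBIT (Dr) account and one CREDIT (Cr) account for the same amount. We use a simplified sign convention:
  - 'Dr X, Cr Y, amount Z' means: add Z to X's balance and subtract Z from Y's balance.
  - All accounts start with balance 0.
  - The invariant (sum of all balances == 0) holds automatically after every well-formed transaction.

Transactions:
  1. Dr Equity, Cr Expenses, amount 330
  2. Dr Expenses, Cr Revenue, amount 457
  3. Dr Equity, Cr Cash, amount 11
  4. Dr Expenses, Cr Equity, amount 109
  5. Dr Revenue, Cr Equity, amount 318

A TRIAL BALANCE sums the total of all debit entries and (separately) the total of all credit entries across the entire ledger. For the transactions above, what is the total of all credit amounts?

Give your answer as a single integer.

Txn 1: credit+=330
Txn 2: credit+=457
Txn 3: credit+=11
Txn 4: credit+=109
Txn 5: credit+=318
Total credits = 1225

Answer: 1225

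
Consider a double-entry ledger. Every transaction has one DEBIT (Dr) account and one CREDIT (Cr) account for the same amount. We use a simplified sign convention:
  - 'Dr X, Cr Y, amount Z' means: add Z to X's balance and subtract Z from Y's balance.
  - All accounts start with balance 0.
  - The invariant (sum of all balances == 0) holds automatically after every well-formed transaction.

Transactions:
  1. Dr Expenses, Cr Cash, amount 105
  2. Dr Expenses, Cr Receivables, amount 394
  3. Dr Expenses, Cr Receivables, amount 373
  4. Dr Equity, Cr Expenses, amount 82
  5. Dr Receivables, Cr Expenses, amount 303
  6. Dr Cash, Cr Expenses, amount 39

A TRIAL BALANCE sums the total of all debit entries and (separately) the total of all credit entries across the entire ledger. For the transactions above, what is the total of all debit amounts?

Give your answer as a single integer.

Txn 1: debit+=105
Txn 2: debit+=394
Txn 3: debit+=373
Txn 4: debit+=82
Txn 5: debit+=303
Txn 6: debit+=39
Total debits = 1296

Answer: 1296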